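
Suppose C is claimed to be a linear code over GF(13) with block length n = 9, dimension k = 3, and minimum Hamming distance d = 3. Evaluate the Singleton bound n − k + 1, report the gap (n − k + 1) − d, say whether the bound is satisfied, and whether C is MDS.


Singleton RHS = n − k + 1 = 7, slack = 4, bound satisfied, not MDS.

Singleton bound: d ≤ n − k + 1.
Here n = 9, k = 3, so n − k + 1 = 7.
Given d = 3, check d ≤ 7: YES.
Slack = (n − k + 1) − d = 4.
The code is NOT MDS (slack = 4 > 0).
Description: the claimed parameters are [9, 3, 3]_13; such a code would be non-MDS.


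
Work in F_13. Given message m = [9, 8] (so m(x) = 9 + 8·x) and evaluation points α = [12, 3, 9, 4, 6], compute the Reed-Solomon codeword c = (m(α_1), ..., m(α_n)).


c = [1, 7, 3, 2, 5]

Message polynomial: m(x) = 9 + 8·x (mod 13).
For each evaluation point α_i, compute m(α_i) mod 13:
  α_1 = 12: Horner steps 8 → 1, so m(12) = 1.
  α_2 = 3: Horner steps 8 → 7, so m(3) = 7.
  α_3 = 9: Horner steps 8 → 3, so m(9) = 3.
  α_4 = 4: Horner steps 8 → 2, so m(4) = 2.
  α_5 = 6: Horner steps 8 → 5, so m(6) = 5.
Codeword c = [1, 7, 3, 2, 5] ∈ F_13^5.


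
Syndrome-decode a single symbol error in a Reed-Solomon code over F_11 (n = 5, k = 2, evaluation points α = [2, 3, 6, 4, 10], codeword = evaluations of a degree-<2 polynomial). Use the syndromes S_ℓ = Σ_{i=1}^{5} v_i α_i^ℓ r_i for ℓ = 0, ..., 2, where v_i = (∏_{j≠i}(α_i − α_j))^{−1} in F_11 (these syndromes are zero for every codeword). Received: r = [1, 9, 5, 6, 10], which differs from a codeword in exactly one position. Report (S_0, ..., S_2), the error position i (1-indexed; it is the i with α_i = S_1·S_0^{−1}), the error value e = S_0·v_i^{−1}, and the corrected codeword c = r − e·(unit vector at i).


S = (9, 10, 5), error at position 3, error magnitude e = 5, c = [1, 9, 0, 6, 10].

Step 1: column multipliers v_i = (∏_{j≠i}(α_i − α_j))^{−1} mod 11.
  i = 1 (α = 2): (2−3)(2−6)(2−4)(2−10) = (−1)·(−4)·(−2)·(−8) = 64 ≡ 9, so v_1 = 9^{−1} = 5 (mod 11).
  i = 2 (α = 3): (3−2)(3−6)(3−4)(3−10) = 1·(−3)·(−1)·(−7) = −21 ≡ 1, so v_2 = 1^{−1} = 1 (mod 11).
  i = 3 (α = 6): (6−2)(6−3)(6−4)(6−10) = 4·3·2·(−4) = −96 ≡ 3, so v_3 = 3^{−1} = 4 (mod 11).
  i = 4 (α = 4): (4−2)(4−3)(4−6)(4−10) = 2·1·(−2)·(−6) = 24 ≡ 2, so v_4 = 2^{−1} = 6 (mod 11).
  i = 5 (α = 10): (10−2)(10−3)(10−6)(10−4) = 8·7·4·6 = 1344 ≡ 2, so v_5 = 2^{−1} = 6 (mod 11).
  v = [5, 1, 4, 6, 6].
Step 2: syndromes of r = [1, 9, 5, 6, 10] (all sums mod 11).
  S_0 = Σ v_i r_i = 5·1 + 1·9 + 4·5 + 6·6 + 6·10 = 130 ≡ 9.
  S_1 = Σ v_i α_i r_i = 5·2·1 + 1·3·9 + 4·6·5 + 6·4·6 + 6·10·10 = 901 ≡ 10.
  α_i^2 mod 11 = [4, 9, 3, 5, 1].
  S_2 = Σ v_i α_i^2 r_i = 5·4·1 + 1·9·9 + 4·3·5 + 6·5·6 + 6·1·10 = 401 ≡ 5.
  S = (9, 10, 5) ≠ 0, so r is not a codeword (an error is present).
Step 3: locate the error. For a single error e at position i, S_ℓ = v_i·e·α_i^ℓ, so α_err = S_1/S_0.
  S_0^{−1} = 9^{−1} = 5 (mod 11), so α_err = 10·5 = 50 ≡ 6 = α_3. Error position i = 3.
  Consistency check: S_2/S_1 = 5·10 = 50 ≡ 6 = α_err ✓ (single-error assumption holds).
Step 4: error magnitude e = S_0/v_3 = S_0·∏_{j≠3}(α_3 − α_j) = 9·3 = 27 ≡ 5 (mod 11).
Step 5: correct position 3: c_3 = r_3 − e = 5 − 5 ≡ 0 (mod 11). Hence c = [1, 9, 0, 6, 10].
  Check: interpolating c through the α_i gives m(x) = 7 + 8·x (degree < 2) with m(α_i) = c_i for every i, so c is indeed a codeword.


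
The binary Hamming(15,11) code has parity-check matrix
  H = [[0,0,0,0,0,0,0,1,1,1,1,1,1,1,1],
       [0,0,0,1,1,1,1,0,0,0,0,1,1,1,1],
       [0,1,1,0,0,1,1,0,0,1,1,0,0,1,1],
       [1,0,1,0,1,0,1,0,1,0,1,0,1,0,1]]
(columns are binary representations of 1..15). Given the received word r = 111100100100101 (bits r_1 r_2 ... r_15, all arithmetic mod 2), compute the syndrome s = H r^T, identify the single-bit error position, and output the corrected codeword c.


s = (1, 0, 1, 1)^T, error position = 11, corrected codeword c = 111100100110101

Compute s = H r^T mod 2 one row at a time:
  s_1 = 0 + 0 + 1 + 0 + 0 + 1 + 0 + 1 = 3 ≡ 1 (mod 2).
  s_2 = 1 + 0 + 0 + 1 + 0 + 1 + 0 + 1 = 4 ≡ 0 (mod 2).
  s_3 = 1 + 1 + 0 + 1 + 1 + 0 + 0 + 1 = 5 ≡ 1 (mod 2).
  s_4 = 1 + 1 + 0 + 1 + 0 + 0 + 1 + 1 = 5 ≡ 1 (mod 2).
s = (1, 0, 1, 1)^T — this equals column 11 of H (binary 1011), so error is at position 11.
Correct: flip bit 11 of r = 111100100100101 to get c = 111100100110101.


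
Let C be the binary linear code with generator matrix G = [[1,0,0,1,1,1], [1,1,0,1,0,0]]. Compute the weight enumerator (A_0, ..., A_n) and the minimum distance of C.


Weight distribution: A_0 = 1, A_3 = 2, A_4 = 1. Minimum distance d = 3.

Enumerate all 2^2 = 4 messages m ∈ F_2^2.
For each, compute codeword c = mG in F_2^6, then tally its weight.
  m = 00 → c = 000000, weight = 0.
  m = 10 → c = 100111, weight = 4.
  m = 01 → c = 110100, weight = 3.
  m = 11 → c = 010011, weight = 3.
Tally weights:
  weight 0: 1 codewords.
  weight 3: 2 codewords.
  weight 4: 1 codewords.
Minimum distance d = smallest w > 0 with A_w > 0 = 3.
Sanity: Σ A_w = 4 = 2^2 = 4 ✓.


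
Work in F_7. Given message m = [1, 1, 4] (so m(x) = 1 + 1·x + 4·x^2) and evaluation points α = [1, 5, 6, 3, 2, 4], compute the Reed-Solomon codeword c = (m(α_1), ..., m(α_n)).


c = [6, 1, 4, 5, 5, 6]

Message polynomial: m(x) = 1 + 1·x + 4·x^2 (mod 7).
For each evaluation point α_i, compute m(α_i) mod 7:
  α_1 = 1: Horner steps 4 → 5 → 6, so m(1) = 6.
  α_2 = 5: Horner steps 4 → 0 → 1, so m(5) = 1.
  α_3 = 6: Horner steps 4 → 4 → 4, so m(6) = 4.
  α_4 = 3: Horner steps 4 → 6 → 5, so m(3) = 5.
  α_5 = 2: Horner steps 4 → 2 → 5, so m(2) = 5.
  α_6 = 4: Horner steps 4 → 3 → 6, so m(4) = 6.
Codeword c = [6, 1, 4, 5, 5, 6] ∈ F_7^6.


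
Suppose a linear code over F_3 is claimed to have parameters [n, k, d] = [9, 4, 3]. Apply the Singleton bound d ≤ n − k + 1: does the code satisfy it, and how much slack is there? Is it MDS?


Singleton RHS = n − k + 1 = 6, slack = 3, bound satisfied, not MDS.

Singleton bound: d ≤ n − k + 1.
Here n = 9, k = 4, so n − k + 1 = 6.
Given d = 3, check d ≤ 6: YES.
Slack = (n − k + 1) − d = 3.
The code is NOT MDS (slack = 3 > 0).
Description: the claimed parameters are [9, 4, 3]_3; such a code would be non-MDS.


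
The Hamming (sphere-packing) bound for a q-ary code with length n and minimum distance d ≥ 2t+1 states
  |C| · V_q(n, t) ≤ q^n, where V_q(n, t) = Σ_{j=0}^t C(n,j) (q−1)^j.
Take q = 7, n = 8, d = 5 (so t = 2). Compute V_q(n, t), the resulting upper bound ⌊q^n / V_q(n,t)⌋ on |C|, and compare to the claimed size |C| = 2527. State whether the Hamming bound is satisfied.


V_q(n, t) = 1057, q^n = 5764801, Hamming bound = 5453, |C| = 2527 ≤ bound (satisfied).

Step 1: Compute V_q(n, t) = Σ_{j=0}^2 C(n, j) (q−1)^j.
  j = 0: C(8,0)·(6)^0 = 1·1 = 1.
  j = 1: C(8,1)·(6)^1 = 8·6 = 48.
  j = 2: C(8,2)·(6)^2 = 28·36 = 1008.
  V_q(n, t) = 1 + 48 + 1008 = 1057.
Step 2: q^n = 7^8 = 5764801.
Step 3: Hamming bound ⌊q^n / V_q(n,t)⌋ = ⌊5764801/1057⌋ = 5453.
Step 4: Compare |C| = 2527 to 5453: satisfied.
The claimed |C| lies below the Hamming bound.


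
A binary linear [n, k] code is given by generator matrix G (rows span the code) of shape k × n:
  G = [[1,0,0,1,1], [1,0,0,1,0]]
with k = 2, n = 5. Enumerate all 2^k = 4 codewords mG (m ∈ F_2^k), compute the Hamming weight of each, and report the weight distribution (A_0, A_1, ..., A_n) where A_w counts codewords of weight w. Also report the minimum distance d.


Weight distribution: A_0 = 1, A_1 = 1, A_2 = 1, A_3 = 1. Minimum distance d = 1.

Enumerate all 2^2 = 4 messages m ∈ F_2^2.
For each, compute codeword c = mG in F_2^5, then tally its weight.
  m = 00 → c = 00000, weight = 0.
  m = 10 → c = 10011, weight = 3.
  m = 01 → c = 10010, weight = 2.
  m = 11 → c = 00001, weight = 1.
Tally weights:
  weight 0: 1 codewords.
  weight 1: 1 codewords.
  weight 2: 1 codewords.
  weight 3: 1 codewords.
Minimum distance d = smallest w > 0 with A_w > 0 = 1.
Sanity: Σ A_w = 4 = 2^2 = 4 ✓.


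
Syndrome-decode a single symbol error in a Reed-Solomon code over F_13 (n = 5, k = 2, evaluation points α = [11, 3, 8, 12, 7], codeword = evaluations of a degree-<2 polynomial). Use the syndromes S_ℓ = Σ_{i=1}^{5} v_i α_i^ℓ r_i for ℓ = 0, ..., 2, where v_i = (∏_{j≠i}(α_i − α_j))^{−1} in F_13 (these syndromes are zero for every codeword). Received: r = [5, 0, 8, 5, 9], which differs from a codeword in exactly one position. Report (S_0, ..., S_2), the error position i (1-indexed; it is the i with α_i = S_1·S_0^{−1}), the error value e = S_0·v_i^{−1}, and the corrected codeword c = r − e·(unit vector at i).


S = (6, 7, 6), error at position 4, error magnitude e = 1, c = [5, 0, 8, 4, 9].

Step 1: column multipliers v_i = (∏_{j≠i}(α_i − α_j))^{−1} mod 13.
  i = 1 (α = 11): (11−3)(11−8)(11−12)(11−7) = 8·3·(−1)·4 = −96 ≡ 8, so v_1 = 8^{−1} = 5 (mod 13).
  i = 2 (α = 3): (3−11)(3−8)(3−12)(3−7) = (−8)·(−5)·(−9)·(−4) = 1440 ≡ 10, so v_2 = 10^{−1} = 4 (mod 13).
  i = 3 (α = 8): (8−11)(8−3)(8−12)(8−7) = (−3)·5·(−4)·1 = 60 ≡ 8, so v_3 = 8^{−1} = 5 (mod 13).
  i = 4 (α = 12): (12−11)(12−3)(12−8)(12−7) = 1·9·4·5 = 180 ≡ 11, so v_4 = 11^{−1} = 6 (mod 13).
  i = 5 (α = 7): (7−11)(7−3)(7−8)(7−12) = (−4)·4·(−1)·(−5) = −80 ≡ 11, so v_5 = 11^{−1} = 6 (mod 13).
  v = [5, 4, 5, 6, 6].
Step 2: syndromes of r = [5, 0, 8, 5, 9] (all sums mod 13).
  S_0 = Σ v_i r_i = 5·5 + 4·0 + 5·8 + 6·5 + 6·9 = 149 ≡ 6.
  S_1 = Σ v_i α_i r_i = 5·11·5 + 4·3·0 + 5·8·8 + 6·12·5 + 6·7·9 = 1333 ≡ 7.
  α_i^2 mod 13 = [4, 9, 12, 1, 10].
  S_2 = Σ v_i α_i^2 r_i = 5·4·5 + 4·9·0 + 5·12·8 + 6·1·5 + 6·10·9 = 1150 ≡ 6.
  S = (6, 7, 6) ≠ 0, so r is not a codeword (an error is present).
Step 3: locate the error. For a single error e at position i, S_ℓ = v_i·e·α_i^ℓ, so α_err = S_1/S_0.
  S_0^{−1} = 6^{−1} = 11 (mod 13), so α_err = 7·11 = 77 ≡ 12 = α_4. Error position i = 4.
  Consistency check: S_2/S_1 = 6·2 = 12 ≡ 12 = α_err ✓ (single-error assumption holds).
Step 4: error magnitude e = S_0/v_4 = S_0·∏_{j≠4}(α_4 − α_j) = 6·11 = 66 ≡ 1 (mod 13).
Step 5: correct position 4: c_4 = r_4 − e = 5 − 1 ≡ 4 (mod 13). Hence c = [5, 0, 8, 4, 9].
  Check: interpolating c through the α_i gives m(x) = 3 + 12·x (degree < 2) with m(α_i) = c_i for every i, so c is indeed a codeword.


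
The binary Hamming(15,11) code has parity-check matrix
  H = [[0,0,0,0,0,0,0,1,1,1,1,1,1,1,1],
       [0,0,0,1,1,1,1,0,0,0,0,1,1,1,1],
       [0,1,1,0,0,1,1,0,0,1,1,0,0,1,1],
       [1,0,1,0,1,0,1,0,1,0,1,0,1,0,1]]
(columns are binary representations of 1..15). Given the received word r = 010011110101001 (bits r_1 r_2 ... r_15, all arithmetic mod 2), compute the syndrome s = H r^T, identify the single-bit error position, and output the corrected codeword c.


s = (0, 1, 1, 1)^T, error position = 7, corrected codeword c = 010011010101001

Compute s = H r^T mod 2 one row at a time:
  s_1 = 1 + 0 + 1 + 0 + 1 + 0 + 0 + 1 = 4 ≡ 0 (mod 2).
  s_2 = 0 + 1 + 1 + 1 + 1 + 0 + 0 + 1 = 5 ≡ 1 (mod 2).
  s_3 = 1 + 0 + 1 + 1 + 1 + 0 + 0 + 1 = 5 ≡ 1 (mod 2).
  s_4 = 0 + 0 + 1 + 1 + 0 + 0 + 0 + 1 = 3 ≡ 1 (mod 2).
s = (0, 1, 1, 1)^T — this equals column 7 of H (binary 0111), so error is at position 7.
Correct: flip bit 7 of r = 010011110101001 to get c = 010011010101001.


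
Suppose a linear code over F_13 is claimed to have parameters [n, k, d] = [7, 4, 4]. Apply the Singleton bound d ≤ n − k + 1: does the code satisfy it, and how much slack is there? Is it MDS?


Singleton RHS = n − k + 1 = 4, slack = 0, bound satisfied, MDS.

Singleton bound: d ≤ n − k + 1.
Here n = 7, k = 4, so n − k + 1 = 4.
Given d = 4, check d ≤ 4: YES.
Slack = (n − k + 1) − d = 0.
The code is MDS (slack = 0).
Description: the claimed parameters are [7, 4, 4]_13; such a code would be MDS (meets Singleton bound).


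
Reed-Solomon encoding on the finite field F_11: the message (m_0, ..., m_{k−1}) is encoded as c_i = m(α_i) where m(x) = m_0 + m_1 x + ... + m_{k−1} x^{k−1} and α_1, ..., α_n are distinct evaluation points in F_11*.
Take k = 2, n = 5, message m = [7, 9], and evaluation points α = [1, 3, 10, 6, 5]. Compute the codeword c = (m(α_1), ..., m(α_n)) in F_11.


c = [5, 1, 9, 6, 8]

Message polynomial: m(x) = 7 + 9·x (mod 11).
For each evaluation point α_i, compute m(α_i) mod 11:
  α_1 = 1: Horner steps 9 → 5, so m(1) = 5.
  α_2 = 3: Horner steps 9 → 1, so m(3) = 1.
  α_3 = 10: Horner steps 9 → 9, so m(10) = 9.
  α_4 = 6: Horner steps 9 → 6, so m(6) = 6.
  α_5 = 5: Horner steps 9 → 8, so m(5) = 8.
Codeword c = [5, 1, 9, 6, 8] ∈ F_11^5.


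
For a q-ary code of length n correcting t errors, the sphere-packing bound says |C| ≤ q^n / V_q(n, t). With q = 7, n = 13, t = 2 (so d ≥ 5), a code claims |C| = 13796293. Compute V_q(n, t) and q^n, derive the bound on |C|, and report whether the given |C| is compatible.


V_q(n, t) = 2887, q^n = 96889010407, Hamming bound = 33560446, |C| = 13796293 ≤ bound (satisfied).

Step 1: Compute V_q(n, t) = Σ_{j=0}^2 C(n, j) (q−1)^j.
  j = 0: C(13,0)·(6)^0 = 1·1 = 1.
  j = 1: C(13,1)·(6)^1 = 13·6 = 78.
  j = 2: C(13,2)·(6)^2 = 78·36 = 2808.
  V_q(n, t) = 1 + 78 + 2808 = 2887.
Step 2: q^n = 7^13 = 96889010407.
Step 3: Hamming bound ⌊q^n / V_q(n,t)⌋ = ⌊96889010407/2887⌋ = 33560446.
Step 4: Compare |C| = 13796293 to 33560446: satisfied.
The claimed |C| lies below the Hamming bound.


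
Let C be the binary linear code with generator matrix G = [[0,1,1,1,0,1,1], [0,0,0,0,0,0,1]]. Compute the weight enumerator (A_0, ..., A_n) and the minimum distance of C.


Weight distribution: A_0 = 1, A_1 = 1, A_4 = 1, A_5 = 1. Minimum distance d = 1.

Enumerate all 2^2 = 4 messages m ∈ F_2^2.
For each, compute codeword c = mG in F_2^7, then tally its weight.
  m = 00 → c = 0000000, weight = 0.
  m = 10 → c = 0111011, weight = 5.
  m = 01 → c = 0000001, weight = 1.
  m = 11 → c = 0111010, weight = 4.
Tally weights:
  weight 0: 1 codewords.
  weight 1: 1 codewords.
  weight 4: 1 codewords.
  weight 5: 1 codewords.
Minimum distance d = smallest w > 0 with A_w > 0 = 1.
Sanity: Σ A_w = 4 = 2^2 = 4 ✓.


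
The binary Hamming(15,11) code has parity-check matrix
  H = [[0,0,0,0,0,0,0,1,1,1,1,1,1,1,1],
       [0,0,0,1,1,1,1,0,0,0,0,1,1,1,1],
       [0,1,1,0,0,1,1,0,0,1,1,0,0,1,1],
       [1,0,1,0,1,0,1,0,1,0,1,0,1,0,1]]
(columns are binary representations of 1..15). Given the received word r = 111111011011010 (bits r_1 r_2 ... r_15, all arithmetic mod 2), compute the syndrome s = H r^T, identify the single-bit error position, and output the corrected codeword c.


s = (1, 1, 1, 1)^T, error position = 15, corrected codeword c = 111111011011011

Compute s = H r^T mod 2 one row at a time:
  s_1 = 1 + 1 + 0 + 1 + 1 + 0 + 1 + 0 = 5 ≡ 1 (mod 2).
  s_2 = 1 + 1 + 1 + 0 + 1 + 0 + 1 + 0 = 5 ≡ 1 (mod 2).
  s_3 = 1 + 1 + 1 + 0 + 0 + 1 + 1 + 0 = 5 ≡ 1 (mod 2).
  s_4 = 1 + 1 + 1 + 0 + 1 + 1 + 0 + 0 = 5 ≡ 1 (mod 2).
s = (1, 1, 1, 1)^T — this equals column 15 of H (binary 1111), so error is at position 15.
Correct: flip bit 15 of r = 111111011011010 to get c = 111111011011011.


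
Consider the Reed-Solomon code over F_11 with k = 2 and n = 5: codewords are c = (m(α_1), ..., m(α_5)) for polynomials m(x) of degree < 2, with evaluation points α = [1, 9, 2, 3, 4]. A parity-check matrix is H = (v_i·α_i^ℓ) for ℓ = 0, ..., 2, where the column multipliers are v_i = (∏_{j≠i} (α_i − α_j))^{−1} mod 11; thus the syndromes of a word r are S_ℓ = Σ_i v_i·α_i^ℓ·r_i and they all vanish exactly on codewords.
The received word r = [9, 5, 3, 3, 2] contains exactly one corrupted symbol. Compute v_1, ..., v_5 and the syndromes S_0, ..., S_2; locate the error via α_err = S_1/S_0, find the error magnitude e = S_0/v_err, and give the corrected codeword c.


S = (6, 7, 10), error at position 4, error magnitude e = 6, c = [9, 5, 3, 8, 2].

Step 1: column multipliers v_i = (∏_{j≠i}(α_i − α_j))^{−1} mod 11.
  i = 1 (α = 1): (1−9)(1−2)(1−3)(1−4) = (−8)·(−1)·(−2)·(−3) = 48 ≡ 4, so v_1 = 4^{−1} = 3 (mod 11).
  i = 2 (α = 9): (9−1)(9−2)(9−3)(9−4) = 8·7·6·5 = 1680 ≡ 8, so v_2 = 8^{−1} = 7 (mod 11).
  i = 3 (α = 2): (2−1)(2−9)(2−3)(2−4) = 1·(−7)·(−1)·(−2) = −14 ≡ 8, so v_3 = 8^{−1} = 7 (mod 11).
  i = 4 (α = 3): (3−1)(3−9)(3−2)(3−4) = 2·(−6)·1·(−1) = 12 ≡ 1, so v_4 = 1^{−1} = 1 (mod 11).
  i = 5 (α = 4): (4−1)(4−9)(4−2)(4−3) = 3·(−5)·2·1 = −30 ≡ 3, so v_5 = 3^{−1} = 4 (mod 11).
  v = [3, 7, 7, 1, 4].
Step 2: syndromes of r = [9, 5, 3, 3, 2] (all sums mod 11).
  S_0 = Σ v_i r_i = 3·9 + 7·5 + 7·3 + 1·3 + 4·2 = 94 ≡ 6.
  S_1 = Σ v_i α_i r_i = 3·1·9 + 7·9·5 + 7·2·3 + 1·3·3 + 4·4·2 = 425 ≡ 7.
  α_i^2 mod 11 = [1, 4, 4, 9, 5].
  S_2 = Σ v_i α_i^2 r_i = 3·1·9 + 7·4·5 + 7·4·3 + 1·9·3 + 4·5·2 = 318 ≡ 10.
  S = (6, 7, 10) ≠ 0, so r is not a codeword (an error is present).
Step 3: locate the error. For a single error e at position i, S_ℓ = v_i·e·α_i^ℓ, so α_err = S_1/S_0.
  S_0^{−1} = 6^{−1} = 2 (mod 11), so α_err = 7·2 = 14 ≡ 3 = α_4. Error position i = 4.
  Consistency check: S_2/S_1 = 10·8 = 80 ≡ 3 = α_err ✓ (single-error assumption holds).
Step 4: error magnitude e = S_0/v_4 = S_0·∏_{j≠4}(α_4 − α_j) = 6·1 = 6 ≡ 6 (mod 11).
Step 5: correct position 4: c_4 = r_4 − e = 3 − 6 ≡ 8 (mod 11). Hence c = [9, 5, 3, 8, 2].
  Check: interpolating c through the α_i gives m(x) = 4 + 5·x (degree < 2) with m(α_i) = c_i for every i, so c is indeed a codeword.


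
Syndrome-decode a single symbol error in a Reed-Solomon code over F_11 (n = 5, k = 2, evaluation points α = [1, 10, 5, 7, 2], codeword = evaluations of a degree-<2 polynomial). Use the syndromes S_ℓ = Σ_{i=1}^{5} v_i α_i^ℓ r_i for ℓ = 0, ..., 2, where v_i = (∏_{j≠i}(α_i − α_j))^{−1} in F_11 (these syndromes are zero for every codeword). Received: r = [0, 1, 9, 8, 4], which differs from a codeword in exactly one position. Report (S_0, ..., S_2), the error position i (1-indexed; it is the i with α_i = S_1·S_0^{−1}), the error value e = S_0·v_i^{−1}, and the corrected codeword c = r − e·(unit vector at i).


S = (10, 9, 7), error at position 5, error magnitude e = 10, c = [0, 1, 9, 8, 5].

Step 1: column multipliers v_i = (∏_{j≠i}(α_i − α_j))^{−1} mod 11.
  i = 1 (α = 1): (1−10)(1−5)(1−7)(1−2) = (−9)·(−4)·(−6)·(−1) = 216 ≡ 7, so v_1 = 7^{−1} = 8 (mod 11).
  i = 2 (α = 10): (10−1)(10−5)(10−7)(10−2) = 9·5·3·8 = 1080 ≡ 2, so v_2 = 2^{−1} = 6 (mod 11).
  i = 3 (α = 5): (5−1)(5−10)(5−7)(5−2) = 4·(−5)·(−2)·3 = 120 ≡ 10, so v_3 = 10^{−1} = 10 (mod 11).
  i = 4 (α = 7): (7−1)(7−10)(7−5)(7−2) = 6·(−3)·2·5 = −180 ≡ 7, so v_4 = 7^{−1} = 8 (mod 11).
  i = 5 (α = 2): (2−1)(2−10)(2−5)(2−7) = 1·(−8)·(−3)·(−5) = −120 ≡ 1, so v_5 = 1^{−1} = 1 (mod 11).
  v = [8, 6, 10, 8, 1].
Step 2: syndromes of r = [0, 1, 9, 8, 4] (all sums mod 11).
  S_0 = Σ v_i r_i = 8·0 + 6·1 + 10·9 + 8·8 + 1·4 = 164 ≡ 10.
  S_1 = Σ v_i α_i r_i = 8·1·0 + 6·10·1 + 10·5·9 + 8·7·8 + 1·2·4 = 966 ≡ 9.
  α_i^2 mod 11 = [1, 1, 3, 5, 4].
  S_2 = Σ v_i α_i^2 r_i = 8·1·0 + 6·1·1 + 10·3·9 + 8·5·8 + 1·4·4 = 612 ≡ 7.
  S = (10, 9, 7) ≠ 0, so r is not a codeword (an error is present).
Step 3: locate the error. For a single error e at position i, S_ℓ = v_i·e·α_i^ℓ, so α_err = S_1/S_0.
  S_0^{−1} = 10^{−1} = 10 (mod 11), so α_err = 9·10 = 90 ≡ 2 = α_5. Error position i = 5.
  Consistency check: S_2/S_1 = 7·5 = 35 ≡ 2 = α_err ✓ (single-error assumption holds).
Step 4: error magnitude e = S_0/v_5 = S_0·∏_{j≠5}(α_5 − α_j) = 10·1 = 10 ≡ 10 (mod 11).
Step 5: correct position 5: c_5 = r_5 − e = 4 − 10 ≡ 5 (mod 11). Hence c = [0, 1, 9, 8, 5].
  Check: interpolating c through the α_i gives m(x) = 6 + 5·x (degree < 2) with m(α_i) = c_i for every i, so c is indeed a codeword.


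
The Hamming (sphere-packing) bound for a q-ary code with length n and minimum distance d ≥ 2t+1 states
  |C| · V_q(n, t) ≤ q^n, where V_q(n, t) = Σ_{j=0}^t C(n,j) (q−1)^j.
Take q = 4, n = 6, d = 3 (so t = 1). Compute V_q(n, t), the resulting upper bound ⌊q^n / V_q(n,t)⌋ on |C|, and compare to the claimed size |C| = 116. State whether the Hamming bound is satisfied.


V_q(n, t) = 19, q^n = 4096, Hamming bound = 215, |C| = 116 ≤ bound (satisfied).

Step 1: Compute V_q(n, t) = Σ_{j=0}^1 C(n, j) (q−1)^j.
  j = 0: C(6,0)·(3)^0 = 1·1 = 1.
  j = 1: C(6,1)·(3)^1 = 6·3 = 18.
  V_q(n, t) = 1 + 18 = 19.
Step 2: q^n = 4^6 = 4096.
Step 3: Hamming bound ⌊q^n / V_q(n,t)⌋ = ⌊4096/19⌋ = 215.
Step 4: Compare |C| = 116 to 215: satisfied.
The claimed |C| lies below the Hamming bound.


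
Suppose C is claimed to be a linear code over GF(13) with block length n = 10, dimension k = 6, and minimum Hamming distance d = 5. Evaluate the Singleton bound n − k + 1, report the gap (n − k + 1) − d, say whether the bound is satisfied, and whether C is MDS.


Singleton RHS = n − k + 1 = 5, slack = 0, bound satisfied, MDS.

Singleton bound: d ≤ n − k + 1.
Here n = 10, k = 6, so n − k + 1 = 5.
Given d = 5, check d ≤ 5: YES.
Slack = (n − k + 1) − d = 0.
The code is MDS (slack = 0).
Description: the claimed parameters are [10, 6, 5]_13; such a code would be MDS (meets Singleton bound).


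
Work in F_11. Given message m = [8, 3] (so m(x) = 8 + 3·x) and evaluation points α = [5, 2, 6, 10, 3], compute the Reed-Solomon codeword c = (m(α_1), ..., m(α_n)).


c = [1, 3, 4, 5, 6]

Message polynomial: m(x) = 8 + 3·x (mod 11).
For each evaluation point α_i, compute m(α_i) mod 11:
  α_1 = 5: Horner steps 3 → 1, so m(5) = 1.
  α_2 = 2: Horner steps 3 → 3, so m(2) = 3.
  α_3 = 6: Horner steps 3 → 4, so m(6) = 4.
  α_4 = 10: Horner steps 3 → 5, so m(10) = 5.
  α_5 = 3: Horner steps 3 → 6, so m(3) = 6.
Codeword c = [1, 3, 4, 5, 6] ∈ F_11^5.


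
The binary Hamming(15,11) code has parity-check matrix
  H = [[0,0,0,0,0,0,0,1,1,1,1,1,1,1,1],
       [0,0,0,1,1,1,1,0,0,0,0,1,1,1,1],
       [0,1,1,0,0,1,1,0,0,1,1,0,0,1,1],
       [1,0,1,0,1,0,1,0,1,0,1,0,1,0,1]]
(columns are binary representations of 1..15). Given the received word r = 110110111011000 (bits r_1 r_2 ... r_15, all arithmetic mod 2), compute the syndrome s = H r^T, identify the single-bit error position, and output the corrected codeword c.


s = (0, 0, 1, 1)^T, error position = 3, corrected codeword c = 111110111011000

Compute s = H r^T mod 2 one row at a time:
  s_1 = 1 + 1 + 0 + 1 + 1 + 0 + 0 + 0 = 4 ≡ 0 (mod 2).
  s_2 = 1 + 1 + 0 + 1 + 1 + 0 + 0 + 0 = 4 ≡ 0 (mod 2).
  s_3 = 1 + 0 + 0 + 1 + 0 + 1 + 0 + 0 = 3 ≡ 1 (mod 2).
  s_4 = 1 + 0 + 1 + 1 + 1 + 1 + 0 + 0 = 5 ≡ 1 (mod 2).
s = (0, 0, 1, 1)^T — this equals column 3 of H (binary 0011), so error is at position 3.
Correct: flip bit 3 of r = 110110111011000 to get c = 111110111011000.


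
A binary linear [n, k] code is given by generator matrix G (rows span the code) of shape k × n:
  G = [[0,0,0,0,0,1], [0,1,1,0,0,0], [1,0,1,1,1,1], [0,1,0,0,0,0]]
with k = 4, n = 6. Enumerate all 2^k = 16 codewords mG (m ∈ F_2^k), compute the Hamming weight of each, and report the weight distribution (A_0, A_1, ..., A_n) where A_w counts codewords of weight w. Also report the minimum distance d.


Weight distribution: A_0 = 1, A_1 = 3, A_2 = 3, A_3 = 2, A_4 = 3, A_5 = 3, A_6 = 1. Minimum distance d = 1.

Enumerate all 2^4 = 16 messages m ∈ F_2^4.
For each, compute codeword c = mG in F_2^6, then tally its weight.
  m = 0000 → c = 000000, weight = 0.
  m = 1000 → c = 000001, weight = 1.
  m = 0100 → c = 011000, weight = 2.
  m = 1100 → c = 011001, weight = 3.
  m = 0010 → c = 101111, weight = 5.
  m = 1010 → c = 101110, weight = 4.
  m = 0110 → c = 110111, weight = 5.
  m = 1110 → c = 110110, weight = 4.
  m = 0001 → c = 010000, weight = 1.
  m = 1001 → c = 010001, weight = 2.
  m = 0101 → c = 001000, weight = 1.
  m = 1101 → c = 001001, weight = 2.
  m = 0011 → c = 111111, weight = 6.
  m = 1011 → c = 111110, weight = 5.
  m = 0111 → c = 100111, weight = 4.
  m = 1111 → c = 100110, weight = 3.
Tally weights:
  weight 0: 1 codewords.
  weight 1: 3 codewords.
  weight 2: 3 codewords.
  weight 3: 2 codewords.
  weight 4: 3 codewords.
  weight 5: 3 codewords.
  weight 6: 1 codewords.
Minimum distance d = smallest w > 0 with A_w > 0 = 1.
Sanity: Σ A_w = 16 = 2^4 = 16 ✓.


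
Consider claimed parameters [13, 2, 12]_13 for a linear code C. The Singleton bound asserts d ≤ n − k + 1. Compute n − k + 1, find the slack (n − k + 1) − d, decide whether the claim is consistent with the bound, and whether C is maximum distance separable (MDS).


Singleton RHS = n − k + 1 = 12, slack = 0, bound satisfied, MDS.

Singleton bound: d ≤ n − k + 1.
Here n = 13, k = 2, so n − k + 1 = 12.
Given d = 12, check d ≤ 12: YES.
Slack = (n − k + 1) − d = 0.
The code is MDS (slack = 0).
Description: the claimed parameters are [13, 2, 12]_13; such a code would be MDS (meets Singleton bound).


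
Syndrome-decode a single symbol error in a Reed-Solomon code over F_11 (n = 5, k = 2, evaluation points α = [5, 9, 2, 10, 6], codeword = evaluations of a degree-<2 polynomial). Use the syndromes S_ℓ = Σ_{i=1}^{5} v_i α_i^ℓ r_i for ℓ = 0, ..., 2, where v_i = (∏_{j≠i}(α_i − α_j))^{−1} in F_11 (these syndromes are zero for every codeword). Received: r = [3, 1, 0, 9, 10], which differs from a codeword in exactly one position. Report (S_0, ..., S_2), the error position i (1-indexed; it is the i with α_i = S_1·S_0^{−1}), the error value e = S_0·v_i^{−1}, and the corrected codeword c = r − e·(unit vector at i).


S = (2, 10, 6), error at position 1, error magnitude e = 1, c = [2, 1, 0, 9, 10].

Step 1: column multipliers v_i = (∏_{j≠i}(α_i − α_j))^{−1} mod 11.
  i = 1 (α = 5): (5−9)(5−2)(5−10)(5−6) = (−4)·3·(−5)·(−1) = −60 ≡ 6, so v_1 = 6^{−1} = 2 (mod 11).
  i = 2 (α = 9): (9−5)(9−2)(9−10)(9−6) = 4·7·(−1)·3 = −84 ≡ 4, so v_2 = 4^{−1} = 3 (mod 11).
  i = 3 (α = 2): (2−5)(2−9)(2−10)(2−6) = (−3)·(−7)·(−8)·(−4) = 672 ≡ 1, so v_3 = 1^{−1} = 1 (mod 11).
  i = 4 (α = 10): (10−5)(10−9)(10−2)(10−6) = 5·1·8·4 = 160 ≡ 6, so v_4 = 6^{−1} = 2 (mod 11).
  i = 5 (α = 6): (6−5)(6−9)(6−2)(6−10) = 1·(−3)·4·(−4) = 48 ≡ 4, so v_5 = 4^{−1} = 3 (mod 11).
  v = [2, 3, 1, 2, 3].
Step 2: syndromes of r = [3, 1, 0, 9, 10] (all sums mod 11).
  S_0 = Σ v_i r_i = 2·3 + 3·1 + 1·0 + 2·9 + 3·10 = 57 ≡ 2.
  S_1 = Σ v_i α_i r_i = 2·5·3 + 3·9·1 + 1·2·0 + 2·10·9 + 3·6·10 = 417 ≡ 10.
  α_i^2 mod 11 = [3, 4, 4, 1, 3].
  S_2 = Σ v_i α_i^2 r_i = 2·3·3 + 3·4·1 + 1·4·0 + 2·1·9 + 3·3·10 = 138 ≡ 6.
  S = (2, 10, 6) ≠ 0, so r is not a codeword (an error is present).
Step 3: locate the error. For a single error e at position i, S_ℓ = v_i·e·α_i^ℓ, so α_err = S_1/S_0.
  S_0^{−1} = 2^{−1} = 6 (mod 11), so α_err = 10·6 = 60 ≡ 5 = α_1. Error position i = 1.
  Consistency check: S_2/S_1 = 6·10 = 60 ≡ 5 = α_err ✓ (single-error assumption holds).
Step 4: error magnitude e = S_0/v_1 = S_0·∏_{j≠1}(α_1 − α_j) = 2·6 = 12 ≡ 1 (mod 11).
Step 5: correct position 1: c_1 = r_1 − e = 3 − 1 ≡ 2 (mod 11). Hence c = [2, 1, 0, 9, 10].
  Check: interpolating c through the α_i gives m(x) = 6 + 8·x (degree < 2) with m(α_i) = c_i for every i, so c is indeed a codeword.


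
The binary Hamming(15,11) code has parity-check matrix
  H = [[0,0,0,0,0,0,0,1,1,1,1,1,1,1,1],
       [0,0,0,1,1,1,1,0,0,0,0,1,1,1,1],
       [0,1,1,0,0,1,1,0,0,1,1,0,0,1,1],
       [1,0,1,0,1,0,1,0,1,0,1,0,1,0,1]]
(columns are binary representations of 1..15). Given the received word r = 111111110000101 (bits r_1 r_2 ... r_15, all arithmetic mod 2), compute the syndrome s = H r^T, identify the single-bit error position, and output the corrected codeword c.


s = (1, 0, 1, 0)^T, error position = 10, corrected codeword c = 111111110100101

Compute s = H r^T mod 2 one row at a time:
  s_1 = 1 + 0 + 0 + 0 + 0 + 1 + 0 + 1 = 3 ≡ 1 (mod 2).
  s_2 = 1 + 1 + 1 + 1 + 0 + 1 + 0 + 1 = 6 ≡ 0 (mod 2).
  s_3 = 1 + 1 + 1 + 1 + 0 + 0 + 0 + 1 = 5 ≡ 1 (mod 2).
  s_4 = 1 + 1 + 1 + 1 + 0 + 0 + 1 + 1 = 6 ≡ 0 (mod 2).
s = (1, 0, 1, 0)^T — this equals column 10 of H (binary 1010), so error is at position 10.
Correct: flip bit 10 of r = 111111110000101 to get c = 111111110100101.


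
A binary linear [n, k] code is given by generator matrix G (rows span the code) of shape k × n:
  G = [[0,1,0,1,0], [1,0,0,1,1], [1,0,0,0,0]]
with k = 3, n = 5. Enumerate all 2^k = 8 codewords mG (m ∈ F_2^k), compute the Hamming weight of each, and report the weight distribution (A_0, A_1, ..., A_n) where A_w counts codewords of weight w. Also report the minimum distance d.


Weight distribution: A_0 = 1, A_1 = 1, A_2 = 3, A_3 = 3. Minimum distance d = 1.

Enumerate all 2^3 = 8 messages m ∈ F_2^3.
For each, compute codeword c = mG in F_2^5, then tally its weight.
  m = 000 → c = 00000, weight = 0.
  m = 100 → c = 01010, weight = 2.
  m = 010 → c = 10011, weight = 3.
  m = 110 → c = 11001, weight = 3.
  m = 001 → c = 10000, weight = 1.
  m = 101 → c = 11010, weight = 3.
  m = 011 → c = 00011, weight = 2.
  m = 111 → c = 01001, weight = 2.
Tally weights:
  weight 0: 1 codewords.
  weight 1: 1 codewords.
  weight 2: 3 codewords.
  weight 3: 3 codewords.
Minimum distance d = smallest w > 0 with A_w > 0 = 1.
Sanity: Σ A_w = 8 = 2^3 = 8 ✓.


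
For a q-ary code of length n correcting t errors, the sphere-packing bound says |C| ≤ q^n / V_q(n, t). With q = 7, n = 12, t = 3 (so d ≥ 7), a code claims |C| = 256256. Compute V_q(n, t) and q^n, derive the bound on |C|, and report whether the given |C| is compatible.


V_q(n, t) = 49969, q^n = 13841287201, Hamming bound = 276997, |C| = 256256 ≤ bound (satisfied).

Step 1: Compute V_q(n, t) = Σ_{j=0}^3 C(n, j) (q−1)^j.
  j = 0: C(12,0)·(6)^0 = 1·1 = 1.
  j = 1: C(12,1)·(6)^1 = 12·6 = 72.
  j = 2: C(12,2)·(6)^2 = 66·36 = 2376.
  j = 3: C(12,3)·(6)^3 = 220·216 = 47520.
  V_q(n, t) = 1 + 72 + 2376 + 47520 = 49969.
Step 2: q^n = 7^12 = 13841287201.
Step 3: Hamming bound ⌊q^n / V_q(n,t)⌋ = ⌊13841287201/49969⌋ = 276997.
Step 4: Compare |C| = 256256 to 276997: satisfied.
The claimed |C| lies below the Hamming bound.


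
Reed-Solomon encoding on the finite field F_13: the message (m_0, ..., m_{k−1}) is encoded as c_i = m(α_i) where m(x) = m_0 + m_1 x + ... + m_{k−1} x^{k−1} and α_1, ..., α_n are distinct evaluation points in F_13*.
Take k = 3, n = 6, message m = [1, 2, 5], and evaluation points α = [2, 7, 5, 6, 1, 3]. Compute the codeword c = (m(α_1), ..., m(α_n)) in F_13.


c = [12, 0, 6, 11, 8, 0]

Message polynomial: m(x) = 1 + 2·x + 5·x^2 (mod 13).
For each evaluation point α_i, compute m(α_i) mod 13:
  α_1 = 2: Horner steps 5 → 12 → 12, so m(2) = 12.
  α_2 = 7: Horner steps 5 → 11 → 0, so m(7) = 0.
  α_3 = 5: Horner steps 5 → 1 → 6, so m(5) = 6.
  α_4 = 6: Horner steps 5 → 6 → 11, so m(6) = 11.
  α_5 = 1: Horner steps 5 → 7 → 8, so m(1) = 8.
  α_6 = 3: Horner steps 5 → 4 → 0, so m(3) = 0.
Codeword c = [12, 0, 6, 11, 8, 0] ∈ F_13^6.


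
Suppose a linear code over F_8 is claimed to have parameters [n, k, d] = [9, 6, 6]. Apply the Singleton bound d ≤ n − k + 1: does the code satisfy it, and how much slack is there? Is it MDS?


Singleton RHS = n − k + 1 = 4, slack = -2, bound violated (no such code; not MDS).

Singleton bound: d ≤ n − k + 1.
Here n = 9, k = 6, so n − k + 1 = 4.
Given d = 6, check d ≤ 4: NO.
Slack = (n − k + 1) − d = -2.
The slack is negative: d = 6 exceeds n − k + 1 = 4 by 2, so the Singleton bound is violated and no linear [9, 6, 6]_8 code can exist. In particular it is not MDS (MDS requires d = n − k + 1 exactly).
Description: the claimed parameters are [9, 6, 6]_8; such a code would be impossible (violates the Singleton bound).


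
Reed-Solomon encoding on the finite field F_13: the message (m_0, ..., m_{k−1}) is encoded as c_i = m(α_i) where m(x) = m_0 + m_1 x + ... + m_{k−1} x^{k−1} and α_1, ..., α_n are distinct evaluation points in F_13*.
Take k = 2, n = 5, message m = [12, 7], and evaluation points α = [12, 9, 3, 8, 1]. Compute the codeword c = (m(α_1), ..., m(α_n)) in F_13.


c = [5, 10, 7, 3, 6]

Message polynomial: m(x) = 12 + 7·x (mod 13).
For each evaluation point α_i, compute m(α_i) mod 13:
  α_1 = 12: Horner steps 7 → 5, so m(12) = 5.
  α_2 = 9: Horner steps 7 → 10, so m(9) = 10.
  α_3 = 3: Horner steps 7 → 7, so m(3) = 7.
  α_4 = 8: Horner steps 7 → 3, so m(8) = 3.
  α_5 = 1: Horner steps 7 → 6, so m(1) = 6.
Codeword c = [5, 10, 7, 3, 6] ∈ F_13^5.


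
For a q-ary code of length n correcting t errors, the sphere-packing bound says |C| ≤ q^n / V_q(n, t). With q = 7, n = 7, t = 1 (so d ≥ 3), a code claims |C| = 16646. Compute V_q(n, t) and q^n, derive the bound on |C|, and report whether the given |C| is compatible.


V_q(n, t) = 43, q^n = 823543, Hamming bound = 19152, |C| = 16646 ≤ bound (satisfied).

Step 1: Compute V_q(n, t) = Σ_{j=0}^1 C(n, j) (q−1)^j.
  j = 0: C(7,0)·(6)^0 = 1·1 = 1.
  j = 1: C(7,1)·(6)^1 = 7·6 = 42.
  V_q(n, t) = 1 + 42 = 43.
Step 2: q^n = 7^7 = 823543.
Step 3: Hamming bound ⌊q^n / V_q(n,t)⌋ = ⌊823543/43⌋ = 19152.
Step 4: Compare |C| = 16646 to 19152: satisfied.
The claimed |C| lies below the Hamming bound.


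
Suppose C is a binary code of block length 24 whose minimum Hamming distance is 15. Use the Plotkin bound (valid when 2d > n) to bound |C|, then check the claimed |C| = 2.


Plotkin bound M ≤ 4; given |C| = 2 ≤ bound (satisfied).

Check applicability: 2d = 30, n = 24.
2d − n = 6 > 0, so Plotkin applies.
Compute d/(2d−n) = 15/6 ≈ 2.5000.
⌊d/(2d−n)⌋ = 2.
Plotkin bound: M ≤ 2·2 = 4.
Given |C| = 2, check: satisfied.
This |C| is below the Plotkin bound.


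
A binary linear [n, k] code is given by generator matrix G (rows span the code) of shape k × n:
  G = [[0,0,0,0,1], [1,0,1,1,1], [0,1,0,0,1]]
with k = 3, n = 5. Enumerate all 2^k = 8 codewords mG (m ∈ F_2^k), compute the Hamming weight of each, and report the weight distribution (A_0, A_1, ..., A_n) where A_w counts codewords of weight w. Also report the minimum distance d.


Weight distribution: A_0 = 1, A_1 = 2, A_2 = 1, A_3 = 1, A_4 = 2, A_5 = 1. Minimum distance d = 1.

Enumerate all 2^3 = 8 messages m ∈ F_2^3.
For each, compute codeword c = mG in F_2^5, then tally its weight.
  m = 000 → c = 00000, weight = 0.
  m = 100 → c = 00001, weight = 1.
  m = 010 → c = 10111, weight = 4.
  m = 110 → c = 10110, weight = 3.
  m = 001 → c = 01001, weight = 2.
  m = 101 → c = 01000, weight = 1.
  m = 011 → c = 11110, weight = 4.
  m = 111 → c = 11111, weight = 5.
Tally weights:
  weight 0: 1 codewords.
  weight 1: 2 codewords.
  weight 2: 1 codewords.
  weight 3: 1 codewords.
  weight 4: 2 codewords.
  weight 5: 1 codewords.
Minimum distance d = smallest w > 0 with A_w > 0 = 1.
Sanity: Σ A_w = 8 = 2^3 = 8 ✓.


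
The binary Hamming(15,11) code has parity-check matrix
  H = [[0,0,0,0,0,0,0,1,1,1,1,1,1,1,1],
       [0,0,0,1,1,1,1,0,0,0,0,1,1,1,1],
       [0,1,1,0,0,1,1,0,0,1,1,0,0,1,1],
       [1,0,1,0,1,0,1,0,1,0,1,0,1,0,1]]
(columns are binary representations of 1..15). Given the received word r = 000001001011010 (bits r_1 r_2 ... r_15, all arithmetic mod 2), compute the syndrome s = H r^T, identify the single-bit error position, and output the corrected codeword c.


s = (0, 1, 1, 0)^T, error position = 6, corrected codeword c = 000000001011010

Compute s = H r^T mod 2 one row at a time:
  s_1 = 0 + 1 + 0 + 1 + 1 + 0 + 1 + 0 = 4 ≡ 0 (mod 2).
  s_2 = 0 + 0 + 1 + 0 + 1 + 0 + 1 + 0 = 3 ≡ 1 (mod 2).
  s_3 = 0 + 0 + 1 + 0 + 0 + 1 + 1 + 0 = 3 ≡ 1 (mod 2).
  s_4 = 0 + 0 + 0 + 0 + 1 + 1 + 0 + 0 = 2 ≡ 0 (mod 2).
s = (0, 1, 1, 0)^T — this equals column 6 of H (binary 0110), so error is at position 6.
Correct: flip bit 6 of r = 000001001011010 to get c = 000000001011010.


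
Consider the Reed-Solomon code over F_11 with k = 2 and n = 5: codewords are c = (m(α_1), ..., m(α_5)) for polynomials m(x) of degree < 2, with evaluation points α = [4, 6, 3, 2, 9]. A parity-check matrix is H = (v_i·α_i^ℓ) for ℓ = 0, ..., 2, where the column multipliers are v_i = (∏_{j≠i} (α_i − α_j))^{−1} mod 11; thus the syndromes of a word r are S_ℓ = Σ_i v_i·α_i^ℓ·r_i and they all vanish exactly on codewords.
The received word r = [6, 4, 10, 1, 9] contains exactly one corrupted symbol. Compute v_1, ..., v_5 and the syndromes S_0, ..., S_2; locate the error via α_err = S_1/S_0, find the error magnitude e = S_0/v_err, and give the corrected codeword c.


S = (1, 4, 5), error at position 1, error magnitude e = 9, c = [8, 4, 10, 1, 9].

Step 1: column multipliers v_i = (∏_{j≠i}(α_i − α_j))^{−1} mod 11.
  i = 1 (α = 4): (4−6)(4−3)(4−2)(4−9) = (−2)·1·2·(−5) = 20 ≡ 9, so v_1 = 9^{−1} = 5 (mod 11).
  i = 2 (α = 6): (6−4)(6−3)(6−2)(6−9) = 2·3·4·(−3) = −72 ≡ 5, so v_2 = 5^{−1} = 9 (mod 11).
  i = 3 (α = 3): (3−4)(3−6)(3−2)(3−9) = (−1)·(−3)·1·(−6) = −18 ≡ 4, so v_3 = 4^{−1} = 3 (mod 11).
  i = 4 (α = 2): (2−4)(2−6)(2−3)(2−9) = (−2)·(−4)·(−1)·(−7) = 56 ≡ 1, so v_4 = 1^{−1} = 1 (mod 11).
  i = 5 (α = 9): (9−4)(9−6)(9−3)(9−2) = 5·3·6·7 = 630 ≡ 3, so v_5 = 3^{−1} = 4 (mod 11).
  v = [5, 9, 3, 1, 4].
Step 2: syndromes of r = [6, 4, 10, 1, 9] (all sums mod 11).
  S_0 = Σ v_i r_i = 5·6 + 9·4 + 3·10 + 1·1 + 4·9 = 133 ≡ 1.
  S_1 = Σ v_i α_i r_i = 5·4·6 + 9·6·4 + 3·3·10 + 1·2·1 + 4·9·9 = 752 ≡ 4.
  α_i^2 mod 11 = [5, 3, 9, 4, 4].
  S_2 = Σ v_i α_i^2 r_i = 5·5·6 + 9·3·4 + 3·9·10 + 1·4·1 + 4·4·9 = 676 ≡ 5.
  S = (1, 4, 5) ≠ 0, so r is not a codeword (an error is present).
Step 3: locate the error. For a single error e at position i, S_ℓ = v_i·e·α_i^ℓ, so α_err = S_1/S_0.
  S_0^{−1} = 1^{−1} = 1 (mod 11), so α_err = 4·1 = 4 ≡ 4 = α_1. Error position i = 1.
  Consistency check: S_2/S_1 = 5·3 = 15 ≡ 4 = α_err ✓ (single-error assumption holds).
Step 4: error magnitude e = S_0/v_1 = S_0·∏_{j≠1}(α_1 − α_j) = 1·9 = 9 ≡ 9 (mod 11).
Step 5: correct position 1: c_1 = r_1 − e = 6 − 9 ≡ 8 (mod 11). Hence c = [8, 4, 10, 1, 9].
  Check: interpolating c through the α_i gives m(x) = 5 + 9·x (degree < 2) with m(α_i) = c_i for every i, so c is indeed a codeword.


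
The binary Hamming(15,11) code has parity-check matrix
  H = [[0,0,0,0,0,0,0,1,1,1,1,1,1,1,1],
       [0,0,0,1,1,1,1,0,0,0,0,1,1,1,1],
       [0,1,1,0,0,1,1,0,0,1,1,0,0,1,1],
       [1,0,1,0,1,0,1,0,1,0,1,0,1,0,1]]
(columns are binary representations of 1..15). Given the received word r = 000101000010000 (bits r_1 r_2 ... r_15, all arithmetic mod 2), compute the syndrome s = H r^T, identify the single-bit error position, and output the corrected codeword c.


s = (1, 0, 0, 1)^T, error position = 9, corrected codeword c = 000101001010000

Compute s = H r^T mod 2 one row at a time:
  s_1 = 0 + 0 + 0 + 1 + 0 + 0 + 0 + 0 = 1 ≡ 1 (mod 2).
  s_2 = 1 + 0 + 1 + 0 + 0 + 0 + 0 + 0 = 2 ≡ 0 (mod 2).
  s_3 = 0 + 0 + 1 + 0 + 0 + 1 + 0 + 0 = 2 ≡ 0 (mod 2).
  s_4 = 0 + 0 + 0 + 0 + 0 + 1 + 0 + 0 = 1 ≡ 1 (mod 2).
s = (1, 0, 0, 1)^T — this equals column 9 of H (binary 1001), so error is at position 9.
Correct: flip bit 9 of r = 000101000010000 to get c = 000101001010000.


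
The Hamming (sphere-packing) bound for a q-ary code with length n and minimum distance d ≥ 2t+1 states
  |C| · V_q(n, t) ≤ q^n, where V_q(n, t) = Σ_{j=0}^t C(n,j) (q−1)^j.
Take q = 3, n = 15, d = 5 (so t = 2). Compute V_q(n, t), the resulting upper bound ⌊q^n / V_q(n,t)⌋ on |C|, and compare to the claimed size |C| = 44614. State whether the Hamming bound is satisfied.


V_q(n, t) = 451, q^n = 14348907, Hamming bound = 31815, |C| = 44614 > bound (violated).

Step 1: Compute V_q(n, t) = Σ_{j=0}^2 C(n, j) (q−1)^j.
  j = 0: C(15,0)·(2)^0 = 1·1 = 1.
  j = 1: C(15,1)·(2)^1 = 15·2 = 30.
  j = 2: C(15,2)·(2)^2 = 105·4 = 420.
  V_q(n, t) = 1 + 30 + 420 = 451.
Step 2: q^n = 3^15 = 14348907.
Step 3: Hamming bound ⌊q^n / V_q(n,t)⌋ = ⌊14348907/451⌋ = 31815.
Step 4: Compare |C| = 44614 to 31815: violated.
The claimed |C| lies above the Hamming bound, so no 3-ary code of length 15 with d ≥ 5 can have 44614 codewords.
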